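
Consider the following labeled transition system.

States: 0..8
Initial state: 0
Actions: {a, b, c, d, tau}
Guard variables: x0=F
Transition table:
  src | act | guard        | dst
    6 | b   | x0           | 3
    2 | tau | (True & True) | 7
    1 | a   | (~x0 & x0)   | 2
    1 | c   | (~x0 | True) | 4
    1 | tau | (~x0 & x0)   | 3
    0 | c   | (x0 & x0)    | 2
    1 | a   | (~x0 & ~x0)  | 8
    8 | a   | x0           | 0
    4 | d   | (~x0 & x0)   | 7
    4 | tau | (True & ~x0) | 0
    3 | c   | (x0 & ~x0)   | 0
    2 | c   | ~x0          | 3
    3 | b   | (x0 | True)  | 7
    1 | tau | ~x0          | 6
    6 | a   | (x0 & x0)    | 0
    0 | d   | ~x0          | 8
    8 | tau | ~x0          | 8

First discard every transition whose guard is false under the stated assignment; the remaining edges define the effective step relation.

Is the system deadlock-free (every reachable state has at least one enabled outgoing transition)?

Answer: DEADLOCK-FREE

Analysis:
Reach set: {0,8}
  0: d→8  [1 out]
  8: tau→8  [1 out]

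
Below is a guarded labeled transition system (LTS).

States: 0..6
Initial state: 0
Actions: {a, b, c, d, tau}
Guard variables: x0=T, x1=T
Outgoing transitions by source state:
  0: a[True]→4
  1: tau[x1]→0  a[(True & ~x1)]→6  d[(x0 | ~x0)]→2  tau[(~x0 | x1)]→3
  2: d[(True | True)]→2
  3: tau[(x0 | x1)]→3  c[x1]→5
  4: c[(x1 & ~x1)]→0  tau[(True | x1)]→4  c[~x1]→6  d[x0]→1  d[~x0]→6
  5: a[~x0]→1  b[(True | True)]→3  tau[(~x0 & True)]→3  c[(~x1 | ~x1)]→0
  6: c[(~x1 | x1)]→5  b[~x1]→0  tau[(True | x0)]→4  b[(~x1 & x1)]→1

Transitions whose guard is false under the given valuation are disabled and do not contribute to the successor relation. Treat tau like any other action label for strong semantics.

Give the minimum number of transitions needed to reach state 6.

Answer: UNREACHABLE

Analysis:
Layered search for 6:
  depth 0: {0}
  depth 1: {4}
  depth 2: {1}
  depth 3: {2,3}
  depth 4: {5}
6 never appears.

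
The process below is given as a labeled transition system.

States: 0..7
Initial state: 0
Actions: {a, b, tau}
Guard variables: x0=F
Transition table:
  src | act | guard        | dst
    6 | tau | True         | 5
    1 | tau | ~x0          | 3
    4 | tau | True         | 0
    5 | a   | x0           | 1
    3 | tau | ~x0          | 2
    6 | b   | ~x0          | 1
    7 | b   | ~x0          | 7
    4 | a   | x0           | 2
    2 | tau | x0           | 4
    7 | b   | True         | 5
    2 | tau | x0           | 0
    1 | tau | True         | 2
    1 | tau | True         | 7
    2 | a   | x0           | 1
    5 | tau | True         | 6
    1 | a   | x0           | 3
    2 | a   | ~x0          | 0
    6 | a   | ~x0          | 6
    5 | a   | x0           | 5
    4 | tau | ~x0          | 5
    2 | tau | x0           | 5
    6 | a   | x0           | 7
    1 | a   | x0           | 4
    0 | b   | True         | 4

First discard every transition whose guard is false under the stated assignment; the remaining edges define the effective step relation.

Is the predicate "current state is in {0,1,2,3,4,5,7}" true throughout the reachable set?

Inv-set: {0,1,2,3,4,5,7}
R = {0,1,2,3,4,5,6,7}
  0: ok
  1: ok
  2: ok
  3: ok
  4: ok
  5: ok
  6: outside
  7: ok
counterexample path to 6: b·tau·tau

Answer: INVARIANT VIOLATED at state 6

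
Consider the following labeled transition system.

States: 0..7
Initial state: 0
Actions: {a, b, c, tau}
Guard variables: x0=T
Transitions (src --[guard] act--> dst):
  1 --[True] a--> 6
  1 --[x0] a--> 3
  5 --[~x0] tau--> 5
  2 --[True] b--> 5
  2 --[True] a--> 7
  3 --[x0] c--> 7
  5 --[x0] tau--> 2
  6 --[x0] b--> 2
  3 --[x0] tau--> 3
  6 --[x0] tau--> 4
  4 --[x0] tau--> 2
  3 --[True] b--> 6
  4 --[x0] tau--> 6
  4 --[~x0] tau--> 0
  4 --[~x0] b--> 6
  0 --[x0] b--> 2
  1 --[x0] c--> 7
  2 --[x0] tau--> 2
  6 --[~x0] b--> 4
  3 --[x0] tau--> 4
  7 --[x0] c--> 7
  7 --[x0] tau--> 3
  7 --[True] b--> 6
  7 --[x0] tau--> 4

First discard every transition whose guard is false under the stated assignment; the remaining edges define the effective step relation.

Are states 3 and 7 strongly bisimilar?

Compute ~ classes (split until stable):
  P[0] = {{0,1,2,3,4,5,6,7}}
  P[1] = {{0},{1},{2},{3,7},{4,5},{6}}
  P[2] = {{0},{1},{2},{3,7},{4},{5},{6}}
Fixed point at round 3; 7 class(es).
class of 3: {3,7}; class of 7: {3,7}

Answer: BISIMILAR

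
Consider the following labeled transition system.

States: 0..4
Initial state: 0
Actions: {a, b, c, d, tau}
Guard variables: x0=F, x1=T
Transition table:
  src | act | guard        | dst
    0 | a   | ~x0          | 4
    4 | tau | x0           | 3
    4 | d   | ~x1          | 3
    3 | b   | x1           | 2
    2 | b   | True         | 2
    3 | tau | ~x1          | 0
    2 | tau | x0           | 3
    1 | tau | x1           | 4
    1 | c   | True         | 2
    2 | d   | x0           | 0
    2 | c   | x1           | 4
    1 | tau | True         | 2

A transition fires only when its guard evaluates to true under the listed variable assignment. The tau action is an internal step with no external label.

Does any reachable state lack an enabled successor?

Answer: DEADLOCK at state 4

Trace:
Reach set: {0,4}
  0: a→4  [1 exit(s)]
  4: ∅  [deadlock]
witness 4: a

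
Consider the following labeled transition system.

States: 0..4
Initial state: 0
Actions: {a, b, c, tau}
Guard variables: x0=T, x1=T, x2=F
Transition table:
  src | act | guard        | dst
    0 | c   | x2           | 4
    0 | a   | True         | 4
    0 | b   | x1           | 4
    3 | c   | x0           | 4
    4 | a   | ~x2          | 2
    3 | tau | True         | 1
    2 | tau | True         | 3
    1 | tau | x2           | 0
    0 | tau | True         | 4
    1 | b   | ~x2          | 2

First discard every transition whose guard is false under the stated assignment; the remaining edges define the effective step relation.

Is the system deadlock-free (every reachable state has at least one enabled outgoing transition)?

Reachable = {0,1,2,3,4}
  0: a→4  b→4  tau→4  [deg 3]
  1: b→2  [deg 1]
  2: tau→3  [deg 1]
  3: c→4  tau→1  [deg 2]
  4: a→2  [deg 1]

Answer: DEADLOCK-FREE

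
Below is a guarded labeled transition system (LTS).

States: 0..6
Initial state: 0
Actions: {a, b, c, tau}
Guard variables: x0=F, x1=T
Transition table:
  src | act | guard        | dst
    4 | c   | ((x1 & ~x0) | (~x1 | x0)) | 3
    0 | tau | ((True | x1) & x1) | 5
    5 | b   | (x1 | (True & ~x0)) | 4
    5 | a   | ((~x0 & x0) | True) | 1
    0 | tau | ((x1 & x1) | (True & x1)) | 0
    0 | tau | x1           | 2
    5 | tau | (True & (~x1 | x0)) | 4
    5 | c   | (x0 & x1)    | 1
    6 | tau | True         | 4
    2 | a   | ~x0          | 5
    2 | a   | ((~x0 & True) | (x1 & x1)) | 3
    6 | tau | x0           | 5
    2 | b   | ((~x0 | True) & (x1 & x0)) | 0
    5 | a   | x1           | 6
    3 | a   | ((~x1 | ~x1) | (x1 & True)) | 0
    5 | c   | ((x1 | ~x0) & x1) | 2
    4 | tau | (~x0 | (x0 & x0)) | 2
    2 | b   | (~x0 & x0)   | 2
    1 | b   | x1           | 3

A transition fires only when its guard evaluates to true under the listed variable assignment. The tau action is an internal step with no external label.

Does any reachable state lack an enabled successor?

Reach set: {0,1,2,3,4,5,6}
  0: tau→0  tau→2  tau→5  [deg 3]
  1: b→3  [deg 1]
  2: a→3  a→5  [deg 2]
  3: a→0  [deg 1]
  4: c→3  tau→2  [deg 2]
  5: a→1  a→6  b→4  c→2  [deg 4]
  6: tau→4  [deg 1]

Answer: DEADLOCK-FREE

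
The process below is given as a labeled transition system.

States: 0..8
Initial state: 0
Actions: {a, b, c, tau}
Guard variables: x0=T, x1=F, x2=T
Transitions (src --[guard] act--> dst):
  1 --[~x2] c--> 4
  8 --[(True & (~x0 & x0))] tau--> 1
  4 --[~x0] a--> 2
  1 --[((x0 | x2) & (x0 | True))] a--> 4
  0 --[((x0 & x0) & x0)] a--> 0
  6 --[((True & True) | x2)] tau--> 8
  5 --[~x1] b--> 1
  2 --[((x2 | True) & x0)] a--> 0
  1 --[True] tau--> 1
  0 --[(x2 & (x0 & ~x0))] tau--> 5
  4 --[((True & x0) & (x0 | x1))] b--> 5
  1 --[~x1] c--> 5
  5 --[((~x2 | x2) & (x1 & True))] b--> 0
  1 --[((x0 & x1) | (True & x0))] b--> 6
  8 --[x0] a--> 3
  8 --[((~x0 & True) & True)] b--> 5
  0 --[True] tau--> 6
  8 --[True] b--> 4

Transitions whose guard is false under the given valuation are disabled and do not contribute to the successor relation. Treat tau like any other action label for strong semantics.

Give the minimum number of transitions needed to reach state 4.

Answer: 3

Trace:
Layered search for 4:
  depth 0: {0}
  depth 1: {6}
  depth 2: {8}
  depth 3: {3,4}
first hit 4 at d=3 via tau·tau·b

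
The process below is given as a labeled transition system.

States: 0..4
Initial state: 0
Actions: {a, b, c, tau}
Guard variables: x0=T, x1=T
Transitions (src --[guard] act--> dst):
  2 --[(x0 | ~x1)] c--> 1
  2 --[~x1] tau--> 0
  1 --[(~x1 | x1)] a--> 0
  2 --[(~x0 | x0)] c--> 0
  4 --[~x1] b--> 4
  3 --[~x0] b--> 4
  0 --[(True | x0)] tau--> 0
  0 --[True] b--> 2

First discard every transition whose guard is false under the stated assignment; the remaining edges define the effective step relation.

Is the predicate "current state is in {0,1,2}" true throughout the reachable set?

Inv-set: {0,1,2}
Reach set: {0,1,2}
  0: ✓
  1: ✓
  2: ✓

Answer: INVARIANT HOLDS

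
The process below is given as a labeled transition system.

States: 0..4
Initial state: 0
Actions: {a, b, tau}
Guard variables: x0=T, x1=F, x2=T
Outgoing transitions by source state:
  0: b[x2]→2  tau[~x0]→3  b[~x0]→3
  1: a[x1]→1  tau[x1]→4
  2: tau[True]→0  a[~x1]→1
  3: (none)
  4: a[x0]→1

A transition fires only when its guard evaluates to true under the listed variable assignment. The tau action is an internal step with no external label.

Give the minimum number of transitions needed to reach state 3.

Answer: UNREACHABLE

Analysis:
BFS to 3:
  depth 0: {0}
  depth 1: {2}
  depth 2: {1}
3 never appears.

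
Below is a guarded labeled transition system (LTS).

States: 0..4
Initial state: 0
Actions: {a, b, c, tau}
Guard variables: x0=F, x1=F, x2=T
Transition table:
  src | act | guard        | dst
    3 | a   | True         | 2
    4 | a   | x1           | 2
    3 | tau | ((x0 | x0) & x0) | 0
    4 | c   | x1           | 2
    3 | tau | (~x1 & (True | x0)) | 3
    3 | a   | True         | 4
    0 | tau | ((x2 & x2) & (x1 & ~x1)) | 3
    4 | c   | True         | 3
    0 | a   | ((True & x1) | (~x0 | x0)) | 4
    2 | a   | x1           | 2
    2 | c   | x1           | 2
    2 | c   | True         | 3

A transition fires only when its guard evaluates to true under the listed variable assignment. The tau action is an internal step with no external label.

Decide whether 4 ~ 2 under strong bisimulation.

Refine partition for ~:
  π0 = {{0,1,2,3,4}}
  π1 = {{0},{1},{2,4},{3}}
Fixed point at round 2; 4 class(es).
4∈{2,4}, 2∈{2,4}

Answer: BISIMILAR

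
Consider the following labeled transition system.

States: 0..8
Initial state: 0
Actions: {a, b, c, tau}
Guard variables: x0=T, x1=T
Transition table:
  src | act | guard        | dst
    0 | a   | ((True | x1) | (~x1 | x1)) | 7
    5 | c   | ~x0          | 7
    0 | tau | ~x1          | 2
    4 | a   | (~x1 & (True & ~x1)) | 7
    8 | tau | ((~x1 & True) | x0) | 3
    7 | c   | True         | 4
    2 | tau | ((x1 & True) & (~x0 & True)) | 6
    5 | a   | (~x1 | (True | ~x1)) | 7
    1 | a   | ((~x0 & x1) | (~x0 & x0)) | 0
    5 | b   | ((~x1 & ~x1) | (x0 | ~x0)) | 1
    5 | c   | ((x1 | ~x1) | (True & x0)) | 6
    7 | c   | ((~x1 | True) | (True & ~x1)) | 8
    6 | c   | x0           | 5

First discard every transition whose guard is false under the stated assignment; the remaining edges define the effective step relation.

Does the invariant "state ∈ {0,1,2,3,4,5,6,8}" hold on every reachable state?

Safe = {0,1,2,3,4,5,6,8}
Reach set: {0,3,4,7,8}
  0: ✓
  3: ✓
  4: ✓
  7: outside
  8: ✓
reach 7 via a — violates

Answer: INVARIANT VIOLATED at state 7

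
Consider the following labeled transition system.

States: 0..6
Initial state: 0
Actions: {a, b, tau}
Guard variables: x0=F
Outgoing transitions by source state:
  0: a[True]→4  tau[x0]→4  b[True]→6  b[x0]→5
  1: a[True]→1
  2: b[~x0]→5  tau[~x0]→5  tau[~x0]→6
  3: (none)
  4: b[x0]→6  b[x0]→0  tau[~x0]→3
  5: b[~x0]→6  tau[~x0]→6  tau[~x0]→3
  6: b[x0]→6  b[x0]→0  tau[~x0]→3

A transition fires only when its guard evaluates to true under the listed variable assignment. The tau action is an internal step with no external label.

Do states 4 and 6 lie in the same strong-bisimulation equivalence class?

Answer: BISIMILAR

Analysis:
Compute ~ classes (split until stable):
  π0 = {{0,1,2,3,4,5,6}}
  π1 = {{0},{1},{2,5},{3},{4,6}}
  π2 = {{0},{1},{2},{3},{4,6},{5}}
6 equivalence class(es) (converged in 3)
class of 4: {4,6}; class of 6: {4,6}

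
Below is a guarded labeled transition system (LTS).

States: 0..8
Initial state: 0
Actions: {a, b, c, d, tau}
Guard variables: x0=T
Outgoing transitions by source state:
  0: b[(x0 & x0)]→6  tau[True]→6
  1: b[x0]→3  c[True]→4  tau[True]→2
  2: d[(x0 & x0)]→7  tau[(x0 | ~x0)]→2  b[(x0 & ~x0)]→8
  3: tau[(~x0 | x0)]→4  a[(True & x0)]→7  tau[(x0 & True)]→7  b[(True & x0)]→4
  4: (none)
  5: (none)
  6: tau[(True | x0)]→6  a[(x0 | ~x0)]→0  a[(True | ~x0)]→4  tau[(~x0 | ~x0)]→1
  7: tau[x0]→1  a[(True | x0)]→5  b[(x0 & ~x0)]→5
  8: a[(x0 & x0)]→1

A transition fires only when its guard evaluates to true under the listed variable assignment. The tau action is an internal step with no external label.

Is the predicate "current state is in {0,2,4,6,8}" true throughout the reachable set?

Answer: INVARIANT HOLDS

Analysis:
Allowed set {0,2,4,6,8}
Reach set: {0,4,6}
  0: ✓
  4: ✓
  6: ✓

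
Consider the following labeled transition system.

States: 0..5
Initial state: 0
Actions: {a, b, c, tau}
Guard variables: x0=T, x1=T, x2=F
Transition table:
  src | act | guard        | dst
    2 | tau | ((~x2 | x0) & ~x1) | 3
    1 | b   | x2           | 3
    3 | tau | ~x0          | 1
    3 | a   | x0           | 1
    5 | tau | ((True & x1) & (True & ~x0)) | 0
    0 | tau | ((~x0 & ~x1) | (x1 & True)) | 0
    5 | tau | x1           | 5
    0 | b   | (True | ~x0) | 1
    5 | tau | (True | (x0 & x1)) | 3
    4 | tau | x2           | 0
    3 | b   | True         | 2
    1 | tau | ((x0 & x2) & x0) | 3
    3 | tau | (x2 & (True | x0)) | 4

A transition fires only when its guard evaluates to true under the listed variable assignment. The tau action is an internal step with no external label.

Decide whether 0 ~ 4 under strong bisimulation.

Compute ~ classes (split until stable):
  P[0] = {{0,1,2,3,4,5}}
  P[1] = {{0},{1,2,4},{3},{5}}
stable after 2 split(s): 4 block(s)
[0]={0}  [4]={1,2,4}

Answer: NOT BISIMILAR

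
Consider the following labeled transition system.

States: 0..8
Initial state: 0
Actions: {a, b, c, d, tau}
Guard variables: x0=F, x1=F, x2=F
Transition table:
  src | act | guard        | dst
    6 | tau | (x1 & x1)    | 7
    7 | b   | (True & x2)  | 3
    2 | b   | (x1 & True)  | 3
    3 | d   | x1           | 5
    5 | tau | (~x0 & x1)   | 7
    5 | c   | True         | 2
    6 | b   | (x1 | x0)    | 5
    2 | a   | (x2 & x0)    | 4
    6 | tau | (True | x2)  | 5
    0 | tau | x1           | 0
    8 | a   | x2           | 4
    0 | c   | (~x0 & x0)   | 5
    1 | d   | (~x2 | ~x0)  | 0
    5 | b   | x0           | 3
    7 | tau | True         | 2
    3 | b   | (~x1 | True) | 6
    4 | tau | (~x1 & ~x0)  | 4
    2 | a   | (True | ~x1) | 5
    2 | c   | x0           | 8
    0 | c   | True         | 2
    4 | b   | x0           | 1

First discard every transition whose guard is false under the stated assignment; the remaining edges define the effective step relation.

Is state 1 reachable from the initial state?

After dropping false guards: 8 live edges.
L0 = {0}
L1 = {2}  cumulative {0,2}
L2 = {5}  cumulative {0,2,5}
Reach set: {0,2,5}

Answer: UNREACHABLE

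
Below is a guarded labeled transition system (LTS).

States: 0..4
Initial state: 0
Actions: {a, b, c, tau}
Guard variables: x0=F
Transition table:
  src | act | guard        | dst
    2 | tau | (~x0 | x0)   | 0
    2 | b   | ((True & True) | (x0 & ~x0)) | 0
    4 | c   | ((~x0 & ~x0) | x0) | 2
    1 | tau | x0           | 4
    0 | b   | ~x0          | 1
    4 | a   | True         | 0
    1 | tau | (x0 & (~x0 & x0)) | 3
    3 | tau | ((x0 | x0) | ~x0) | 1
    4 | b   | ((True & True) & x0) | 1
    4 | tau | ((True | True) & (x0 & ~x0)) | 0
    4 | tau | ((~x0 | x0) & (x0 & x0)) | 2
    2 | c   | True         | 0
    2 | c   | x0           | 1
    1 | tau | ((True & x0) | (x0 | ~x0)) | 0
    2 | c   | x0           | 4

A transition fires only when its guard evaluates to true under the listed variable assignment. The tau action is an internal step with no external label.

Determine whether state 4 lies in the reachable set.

8 transition(s) survive guard evaluation.
depth 0: {0}
depth 1: {1}  cumulative {0,1}
Reachable = {0,1}

Answer: UNREACHABLE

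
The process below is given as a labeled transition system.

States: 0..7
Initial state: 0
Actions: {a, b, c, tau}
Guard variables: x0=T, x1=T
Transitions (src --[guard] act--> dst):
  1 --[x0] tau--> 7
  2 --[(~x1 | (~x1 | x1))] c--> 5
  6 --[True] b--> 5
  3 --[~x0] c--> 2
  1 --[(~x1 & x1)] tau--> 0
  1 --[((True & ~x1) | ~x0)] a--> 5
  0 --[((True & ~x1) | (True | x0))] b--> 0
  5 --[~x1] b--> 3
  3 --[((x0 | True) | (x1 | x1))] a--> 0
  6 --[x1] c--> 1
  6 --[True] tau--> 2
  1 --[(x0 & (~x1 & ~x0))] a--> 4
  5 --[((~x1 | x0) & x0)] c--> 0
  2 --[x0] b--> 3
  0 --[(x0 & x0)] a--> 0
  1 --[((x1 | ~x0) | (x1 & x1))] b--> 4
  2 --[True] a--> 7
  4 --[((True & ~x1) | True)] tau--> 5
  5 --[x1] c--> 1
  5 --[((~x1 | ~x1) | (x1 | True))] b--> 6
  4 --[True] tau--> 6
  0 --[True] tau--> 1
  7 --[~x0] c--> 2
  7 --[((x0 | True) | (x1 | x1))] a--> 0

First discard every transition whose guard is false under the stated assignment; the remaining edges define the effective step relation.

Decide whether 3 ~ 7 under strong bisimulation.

Answer: BISIMILAR

Working:
Refine partition for ~:
  P[0] = {{0,1,2,3,4,5,6,7}}
  P[1] = {{0},{1},{2},{3,7},{4},{5},{6}}
stable after 2 split(s): 7 block(s)
class of 3: {3,7}; class of 7: {3,7}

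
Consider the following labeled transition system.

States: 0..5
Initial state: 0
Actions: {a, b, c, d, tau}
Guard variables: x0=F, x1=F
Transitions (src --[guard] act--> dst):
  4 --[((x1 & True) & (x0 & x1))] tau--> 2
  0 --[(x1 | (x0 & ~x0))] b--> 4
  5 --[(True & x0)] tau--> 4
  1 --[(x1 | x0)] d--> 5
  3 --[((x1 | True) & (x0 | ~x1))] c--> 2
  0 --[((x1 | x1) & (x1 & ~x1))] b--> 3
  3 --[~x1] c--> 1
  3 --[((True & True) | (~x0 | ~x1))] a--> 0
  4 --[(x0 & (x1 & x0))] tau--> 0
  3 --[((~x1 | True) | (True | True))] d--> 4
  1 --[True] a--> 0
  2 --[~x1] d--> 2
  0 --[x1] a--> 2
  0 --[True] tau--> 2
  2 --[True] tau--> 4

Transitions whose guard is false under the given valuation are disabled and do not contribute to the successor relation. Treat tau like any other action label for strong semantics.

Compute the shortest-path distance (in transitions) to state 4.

Answer: 2

Trace:
Layered search for 4:
  depth 0: {0}
  depth 1: {2}
  depth 2: {4}
first hit 4 at d=2 via tau·tau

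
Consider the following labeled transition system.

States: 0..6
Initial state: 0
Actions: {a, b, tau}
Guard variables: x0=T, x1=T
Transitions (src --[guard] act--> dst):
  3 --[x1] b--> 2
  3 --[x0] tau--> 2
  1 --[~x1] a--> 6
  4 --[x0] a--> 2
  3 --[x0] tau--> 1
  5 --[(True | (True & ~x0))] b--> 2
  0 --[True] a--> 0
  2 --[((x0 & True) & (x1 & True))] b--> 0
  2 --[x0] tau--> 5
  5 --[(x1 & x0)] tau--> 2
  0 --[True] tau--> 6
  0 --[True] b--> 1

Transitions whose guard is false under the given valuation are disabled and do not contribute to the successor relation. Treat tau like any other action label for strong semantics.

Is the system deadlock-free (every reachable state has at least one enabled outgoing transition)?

Answer: DEADLOCK at state 1

Working:
Reach set: {0,1,6}
  0: a→0  b→1  tau→6  [deg 3]
  1: ∅  [deadlock]
  6: ∅  [deadlock]
Path to 1: b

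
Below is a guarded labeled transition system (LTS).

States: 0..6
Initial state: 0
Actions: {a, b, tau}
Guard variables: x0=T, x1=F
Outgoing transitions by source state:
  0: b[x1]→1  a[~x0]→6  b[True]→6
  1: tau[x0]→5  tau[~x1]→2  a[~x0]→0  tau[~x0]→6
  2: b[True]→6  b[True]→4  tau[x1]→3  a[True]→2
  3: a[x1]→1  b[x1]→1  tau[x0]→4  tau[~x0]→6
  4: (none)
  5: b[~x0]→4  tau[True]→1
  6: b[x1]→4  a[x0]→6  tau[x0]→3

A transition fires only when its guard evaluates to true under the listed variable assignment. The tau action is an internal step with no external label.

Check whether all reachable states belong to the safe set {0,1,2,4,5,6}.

Inv-set: {0,1,2,4,5,6}
Reach set: {0,3,4,6}
  0: ok
  3: outside
  4: ok
  6: ok
witness against invariant: b·tau → 3

Answer: INVARIANT VIOLATED at state 3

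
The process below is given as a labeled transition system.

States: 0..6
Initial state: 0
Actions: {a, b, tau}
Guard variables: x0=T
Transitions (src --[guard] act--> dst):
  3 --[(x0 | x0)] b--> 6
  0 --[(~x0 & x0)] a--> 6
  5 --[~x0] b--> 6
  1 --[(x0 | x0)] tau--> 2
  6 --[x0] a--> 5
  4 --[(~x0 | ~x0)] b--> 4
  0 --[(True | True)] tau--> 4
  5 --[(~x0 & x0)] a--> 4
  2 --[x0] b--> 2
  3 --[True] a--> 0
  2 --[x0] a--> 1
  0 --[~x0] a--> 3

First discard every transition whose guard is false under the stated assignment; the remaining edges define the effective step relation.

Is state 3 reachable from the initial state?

Answer: UNREACHABLE

Working:
Guard filter leaves 7 enabled edge(s).
L0 = {0}
L1 = {4}  total {0,4}
R = {0,4}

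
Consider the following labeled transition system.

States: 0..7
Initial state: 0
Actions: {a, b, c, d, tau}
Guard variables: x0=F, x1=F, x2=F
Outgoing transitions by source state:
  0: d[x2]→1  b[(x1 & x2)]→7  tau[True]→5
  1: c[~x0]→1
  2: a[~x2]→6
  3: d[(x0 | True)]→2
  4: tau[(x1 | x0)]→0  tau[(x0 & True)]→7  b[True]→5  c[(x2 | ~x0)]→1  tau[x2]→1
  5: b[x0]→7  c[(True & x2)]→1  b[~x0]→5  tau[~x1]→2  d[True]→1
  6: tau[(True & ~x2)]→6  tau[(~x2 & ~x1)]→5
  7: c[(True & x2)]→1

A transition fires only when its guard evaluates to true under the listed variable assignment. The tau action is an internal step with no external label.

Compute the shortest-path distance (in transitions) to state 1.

Answer: 2

Trace:
Breadth-first toward 1:
  Layer 0: {0}
  Layer 1: {5}
  Layer 2: {1,2}
depth(1)=2, e.g. tau·d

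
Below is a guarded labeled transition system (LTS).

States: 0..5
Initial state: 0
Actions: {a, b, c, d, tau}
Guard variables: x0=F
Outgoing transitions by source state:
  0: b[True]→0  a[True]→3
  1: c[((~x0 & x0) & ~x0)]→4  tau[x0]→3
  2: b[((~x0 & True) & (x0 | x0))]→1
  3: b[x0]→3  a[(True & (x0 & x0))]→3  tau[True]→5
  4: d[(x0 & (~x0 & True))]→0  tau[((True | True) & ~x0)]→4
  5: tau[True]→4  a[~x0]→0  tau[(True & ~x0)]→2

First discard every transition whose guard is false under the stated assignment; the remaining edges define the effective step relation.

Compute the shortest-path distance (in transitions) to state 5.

Breadth-first toward 5:
  Layer 0: {0}
  Layer 1: {3}
  Layer 2: {5}
first hit 5 at d=2 via a·tau

Answer: 2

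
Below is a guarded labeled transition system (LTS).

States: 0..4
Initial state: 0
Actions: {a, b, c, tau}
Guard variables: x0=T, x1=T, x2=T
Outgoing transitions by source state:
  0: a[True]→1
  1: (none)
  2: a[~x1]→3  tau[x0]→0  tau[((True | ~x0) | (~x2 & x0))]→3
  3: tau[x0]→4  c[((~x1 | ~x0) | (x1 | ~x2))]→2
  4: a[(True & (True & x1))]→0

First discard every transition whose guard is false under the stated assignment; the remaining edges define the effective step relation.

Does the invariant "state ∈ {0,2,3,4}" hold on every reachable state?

Safe = {0,2,3,4}
Reachable = {0,1}
  0: ok
  1: outside
reach 1 via a — violates

Answer: INVARIANT VIOLATED at state 1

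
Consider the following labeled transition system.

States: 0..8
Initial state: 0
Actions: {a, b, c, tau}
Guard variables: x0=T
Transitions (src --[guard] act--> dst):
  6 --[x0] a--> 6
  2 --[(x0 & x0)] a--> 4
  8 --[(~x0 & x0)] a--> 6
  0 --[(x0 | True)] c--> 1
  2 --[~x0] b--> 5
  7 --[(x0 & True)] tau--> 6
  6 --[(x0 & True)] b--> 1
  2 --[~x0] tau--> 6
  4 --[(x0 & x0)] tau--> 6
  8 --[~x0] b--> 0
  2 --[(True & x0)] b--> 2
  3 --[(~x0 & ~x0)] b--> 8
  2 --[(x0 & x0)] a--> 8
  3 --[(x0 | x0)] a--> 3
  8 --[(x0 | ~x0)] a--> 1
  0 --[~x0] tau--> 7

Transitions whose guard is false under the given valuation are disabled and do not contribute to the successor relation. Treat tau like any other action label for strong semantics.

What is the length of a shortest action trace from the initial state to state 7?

BFS to 7:
  L0 = {0}
  L1 = {1}
7 never appears.

Answer: UNREACHABLE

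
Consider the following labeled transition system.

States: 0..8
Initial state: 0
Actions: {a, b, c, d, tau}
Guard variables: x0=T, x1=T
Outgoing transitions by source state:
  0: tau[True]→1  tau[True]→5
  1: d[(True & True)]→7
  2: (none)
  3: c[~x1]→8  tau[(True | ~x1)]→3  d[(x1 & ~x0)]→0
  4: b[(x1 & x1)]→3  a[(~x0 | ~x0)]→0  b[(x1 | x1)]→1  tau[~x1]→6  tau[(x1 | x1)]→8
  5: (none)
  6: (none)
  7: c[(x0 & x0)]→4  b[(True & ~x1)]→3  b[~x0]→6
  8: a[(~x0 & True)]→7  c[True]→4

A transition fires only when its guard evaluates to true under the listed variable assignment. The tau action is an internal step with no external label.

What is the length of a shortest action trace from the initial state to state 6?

Answer: UNREACHABLE

Working:
Layered search for 6:
  Layer 0: {0}
  Layer 1: {1,5}
  Layer 2: {7}
  Layer 3: {4}
  Layer 4: {3,8}
6 never appears.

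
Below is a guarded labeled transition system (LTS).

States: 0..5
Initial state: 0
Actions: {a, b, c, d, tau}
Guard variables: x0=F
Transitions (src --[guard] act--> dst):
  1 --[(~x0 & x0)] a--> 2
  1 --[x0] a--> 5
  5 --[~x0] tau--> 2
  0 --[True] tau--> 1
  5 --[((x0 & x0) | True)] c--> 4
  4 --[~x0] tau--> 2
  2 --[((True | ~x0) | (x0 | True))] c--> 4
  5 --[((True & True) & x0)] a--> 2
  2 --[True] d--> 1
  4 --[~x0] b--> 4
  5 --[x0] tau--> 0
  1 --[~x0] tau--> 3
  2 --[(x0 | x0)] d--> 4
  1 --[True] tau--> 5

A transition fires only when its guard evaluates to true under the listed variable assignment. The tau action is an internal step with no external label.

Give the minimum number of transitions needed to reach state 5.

BFS to 5:
  L0 = {0}
  L1 = {1}
  L2 = {3,5}
5 enters at depth 2; path tau·tau

Answer: 2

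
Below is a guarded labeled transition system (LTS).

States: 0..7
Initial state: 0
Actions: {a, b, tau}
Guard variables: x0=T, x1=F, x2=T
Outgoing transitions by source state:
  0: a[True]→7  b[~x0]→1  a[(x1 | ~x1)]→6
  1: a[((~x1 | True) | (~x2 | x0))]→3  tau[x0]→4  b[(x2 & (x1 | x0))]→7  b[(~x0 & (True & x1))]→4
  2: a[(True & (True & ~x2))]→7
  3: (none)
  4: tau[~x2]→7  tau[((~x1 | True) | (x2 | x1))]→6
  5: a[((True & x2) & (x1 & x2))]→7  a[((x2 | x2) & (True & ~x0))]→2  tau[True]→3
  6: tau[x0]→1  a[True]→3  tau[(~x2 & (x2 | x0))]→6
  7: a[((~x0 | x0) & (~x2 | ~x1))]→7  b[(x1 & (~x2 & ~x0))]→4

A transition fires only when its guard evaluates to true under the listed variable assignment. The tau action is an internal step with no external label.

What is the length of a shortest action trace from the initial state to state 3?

Answer: 2

Analysis:
Breadth-first toward 3:
  Layer 0: {0}
  Layer 1: {6,7}
  Layer 2: {1,3}
first hit 3 at d=2 via a·a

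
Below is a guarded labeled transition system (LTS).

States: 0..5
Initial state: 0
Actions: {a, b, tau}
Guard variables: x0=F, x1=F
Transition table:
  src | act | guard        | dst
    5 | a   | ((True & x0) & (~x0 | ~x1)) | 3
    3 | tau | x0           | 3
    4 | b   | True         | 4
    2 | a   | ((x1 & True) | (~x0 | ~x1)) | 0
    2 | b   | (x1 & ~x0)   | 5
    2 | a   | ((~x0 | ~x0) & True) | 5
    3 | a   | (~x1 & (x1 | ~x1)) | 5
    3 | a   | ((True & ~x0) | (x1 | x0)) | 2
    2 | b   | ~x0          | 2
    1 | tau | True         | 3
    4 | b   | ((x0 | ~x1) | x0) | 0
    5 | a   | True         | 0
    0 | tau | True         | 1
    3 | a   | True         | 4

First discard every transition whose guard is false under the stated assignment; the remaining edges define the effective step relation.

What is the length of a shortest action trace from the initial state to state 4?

BFS to 4:
  L0 = {0}
  L1 = {1}
  L2 = {3}
  L3 = {2,4,5}
4 enters at depth 3; path tau·tau·a

Answer: 3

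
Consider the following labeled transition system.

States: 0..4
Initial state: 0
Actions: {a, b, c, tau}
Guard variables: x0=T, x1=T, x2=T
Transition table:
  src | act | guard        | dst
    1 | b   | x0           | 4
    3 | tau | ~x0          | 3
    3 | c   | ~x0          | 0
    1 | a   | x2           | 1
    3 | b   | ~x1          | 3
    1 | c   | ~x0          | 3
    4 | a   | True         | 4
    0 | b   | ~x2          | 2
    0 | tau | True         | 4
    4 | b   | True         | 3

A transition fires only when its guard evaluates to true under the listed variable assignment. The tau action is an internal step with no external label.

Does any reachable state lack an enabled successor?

Answer: DEADLOCK at state 3

Analysis:
Reach set: {0,3,4}
  0: tau→4  [deg 1]
  3: ∅  [STUCK]
  4: a→4  b→3  [deg 2]
trace reaching 3: tau·b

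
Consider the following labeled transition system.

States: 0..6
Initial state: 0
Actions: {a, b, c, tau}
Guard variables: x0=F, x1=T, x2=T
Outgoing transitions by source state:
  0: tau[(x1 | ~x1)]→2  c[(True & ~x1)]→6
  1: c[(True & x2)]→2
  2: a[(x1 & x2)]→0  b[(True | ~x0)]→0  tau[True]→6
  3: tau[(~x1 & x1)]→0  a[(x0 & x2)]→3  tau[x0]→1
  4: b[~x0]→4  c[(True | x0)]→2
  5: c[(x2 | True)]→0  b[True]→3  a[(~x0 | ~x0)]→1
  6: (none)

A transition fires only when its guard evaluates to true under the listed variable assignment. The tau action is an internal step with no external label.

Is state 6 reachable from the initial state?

Answer: REACHABLE

Trace:
10 transition(s) survive guard evaluation.
Layer 0: {0}
Layer 1: {2}  now seen {0,2}
Layer 2: {6}  now seen {0,2,6}
Reach set: {0,2,6}
Path to 6: tau·tau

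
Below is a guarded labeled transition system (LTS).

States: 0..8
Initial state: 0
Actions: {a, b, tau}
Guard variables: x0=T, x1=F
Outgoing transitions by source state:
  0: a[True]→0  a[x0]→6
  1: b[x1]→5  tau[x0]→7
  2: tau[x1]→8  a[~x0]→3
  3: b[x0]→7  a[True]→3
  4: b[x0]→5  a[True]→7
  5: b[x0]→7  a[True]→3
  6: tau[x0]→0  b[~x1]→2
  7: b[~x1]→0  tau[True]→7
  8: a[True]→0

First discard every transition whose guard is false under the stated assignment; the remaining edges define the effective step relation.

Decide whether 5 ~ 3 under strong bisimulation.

Bisimulation quotient by refinement:
  round 0: {{0,1,2,3,4,5,6,7,8}}
  round 1: {{0,8},{1},{2},{3,4,5},{6,7}}
  round 2: {{0},{1},{2},{3,5},{4},{6},{7},{8}}
stable after 3 split(s): 8 block(s)
5∈{3,5}, 3∈{3,5}

Answer: BISIMILAR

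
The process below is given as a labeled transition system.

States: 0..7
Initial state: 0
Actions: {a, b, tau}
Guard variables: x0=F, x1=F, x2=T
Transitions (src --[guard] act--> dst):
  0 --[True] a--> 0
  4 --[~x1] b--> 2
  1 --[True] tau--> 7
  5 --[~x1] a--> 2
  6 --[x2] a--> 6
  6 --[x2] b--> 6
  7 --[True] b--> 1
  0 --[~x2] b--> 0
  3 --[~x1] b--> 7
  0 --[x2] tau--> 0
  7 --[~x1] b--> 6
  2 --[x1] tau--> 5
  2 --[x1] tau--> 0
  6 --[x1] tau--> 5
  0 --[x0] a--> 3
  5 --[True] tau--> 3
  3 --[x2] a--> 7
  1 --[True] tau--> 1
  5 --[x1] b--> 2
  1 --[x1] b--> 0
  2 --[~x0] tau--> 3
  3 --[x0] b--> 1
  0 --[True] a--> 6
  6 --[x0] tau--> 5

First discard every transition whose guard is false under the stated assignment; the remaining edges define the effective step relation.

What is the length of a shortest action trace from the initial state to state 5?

Layered search for 5:
  L0 = {0}
  L1 = {6}
5 never appears.

Answer: UNREACHABLE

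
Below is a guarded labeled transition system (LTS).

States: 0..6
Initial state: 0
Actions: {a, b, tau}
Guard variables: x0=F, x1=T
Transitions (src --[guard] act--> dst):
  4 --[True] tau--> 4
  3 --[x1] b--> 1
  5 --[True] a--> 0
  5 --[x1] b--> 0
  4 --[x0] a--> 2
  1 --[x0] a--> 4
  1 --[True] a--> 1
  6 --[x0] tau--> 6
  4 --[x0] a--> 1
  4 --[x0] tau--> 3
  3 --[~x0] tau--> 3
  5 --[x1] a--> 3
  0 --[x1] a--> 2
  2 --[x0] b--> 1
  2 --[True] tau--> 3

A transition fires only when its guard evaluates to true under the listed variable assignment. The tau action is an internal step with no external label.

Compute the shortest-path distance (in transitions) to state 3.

Answer: 2

Analysis:
Breadth-first toward 3:
  L0 = {0}
  L1 = {2}
  L2 = {3}
first hit 3 at d=2 via a·tau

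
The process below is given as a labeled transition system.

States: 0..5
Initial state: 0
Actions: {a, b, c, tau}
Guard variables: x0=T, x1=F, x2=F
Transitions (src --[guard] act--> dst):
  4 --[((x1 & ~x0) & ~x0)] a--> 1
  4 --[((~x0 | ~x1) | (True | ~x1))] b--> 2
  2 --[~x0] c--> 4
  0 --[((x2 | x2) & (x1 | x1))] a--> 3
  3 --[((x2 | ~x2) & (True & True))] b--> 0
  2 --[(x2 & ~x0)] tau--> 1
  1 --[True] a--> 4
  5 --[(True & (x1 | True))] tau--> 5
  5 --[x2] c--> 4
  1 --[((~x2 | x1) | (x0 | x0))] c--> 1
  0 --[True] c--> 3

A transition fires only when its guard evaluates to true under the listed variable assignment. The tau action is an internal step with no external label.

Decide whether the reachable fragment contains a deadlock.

Reachable = {0,3}
  0: c→3  [1 exit(s)]
  3: b→0  [1 exit(s)]

Answer: DEADLOCK-FREE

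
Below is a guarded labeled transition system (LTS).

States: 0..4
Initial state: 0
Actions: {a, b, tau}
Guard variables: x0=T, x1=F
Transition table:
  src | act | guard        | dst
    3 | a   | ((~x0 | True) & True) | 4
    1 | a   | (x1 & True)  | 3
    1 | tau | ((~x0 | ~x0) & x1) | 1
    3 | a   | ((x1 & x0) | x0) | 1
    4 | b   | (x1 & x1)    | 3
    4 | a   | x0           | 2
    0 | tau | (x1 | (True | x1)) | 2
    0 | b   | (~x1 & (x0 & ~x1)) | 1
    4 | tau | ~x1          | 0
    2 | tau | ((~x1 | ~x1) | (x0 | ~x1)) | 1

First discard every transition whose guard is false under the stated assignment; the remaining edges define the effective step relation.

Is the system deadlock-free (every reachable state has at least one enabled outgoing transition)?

Answer: DEADLOCK at state 1

Working:
Reach set: {0,1,2}
  0: b→1  tau→2  [2 out]
  1: ∅  [STUCK]
  2: tau→1  [1 out]
Path to 1: b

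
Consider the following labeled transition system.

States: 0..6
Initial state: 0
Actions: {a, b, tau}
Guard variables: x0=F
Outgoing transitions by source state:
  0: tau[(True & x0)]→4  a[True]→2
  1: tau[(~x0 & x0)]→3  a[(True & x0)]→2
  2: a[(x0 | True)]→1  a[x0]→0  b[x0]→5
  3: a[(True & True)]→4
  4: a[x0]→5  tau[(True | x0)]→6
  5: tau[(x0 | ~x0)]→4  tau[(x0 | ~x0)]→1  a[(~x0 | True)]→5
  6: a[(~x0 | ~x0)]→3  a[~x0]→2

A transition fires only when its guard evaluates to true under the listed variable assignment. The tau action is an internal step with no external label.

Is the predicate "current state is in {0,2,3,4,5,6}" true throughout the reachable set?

Safe = {0,2,3,4,5,6}
Reach set: {0,1,2}
  0: safe
  1: ✗ unsafe
  2: safe
reach 1 via a·a — violates

Answer: INVARIANT VIOLATED at state 1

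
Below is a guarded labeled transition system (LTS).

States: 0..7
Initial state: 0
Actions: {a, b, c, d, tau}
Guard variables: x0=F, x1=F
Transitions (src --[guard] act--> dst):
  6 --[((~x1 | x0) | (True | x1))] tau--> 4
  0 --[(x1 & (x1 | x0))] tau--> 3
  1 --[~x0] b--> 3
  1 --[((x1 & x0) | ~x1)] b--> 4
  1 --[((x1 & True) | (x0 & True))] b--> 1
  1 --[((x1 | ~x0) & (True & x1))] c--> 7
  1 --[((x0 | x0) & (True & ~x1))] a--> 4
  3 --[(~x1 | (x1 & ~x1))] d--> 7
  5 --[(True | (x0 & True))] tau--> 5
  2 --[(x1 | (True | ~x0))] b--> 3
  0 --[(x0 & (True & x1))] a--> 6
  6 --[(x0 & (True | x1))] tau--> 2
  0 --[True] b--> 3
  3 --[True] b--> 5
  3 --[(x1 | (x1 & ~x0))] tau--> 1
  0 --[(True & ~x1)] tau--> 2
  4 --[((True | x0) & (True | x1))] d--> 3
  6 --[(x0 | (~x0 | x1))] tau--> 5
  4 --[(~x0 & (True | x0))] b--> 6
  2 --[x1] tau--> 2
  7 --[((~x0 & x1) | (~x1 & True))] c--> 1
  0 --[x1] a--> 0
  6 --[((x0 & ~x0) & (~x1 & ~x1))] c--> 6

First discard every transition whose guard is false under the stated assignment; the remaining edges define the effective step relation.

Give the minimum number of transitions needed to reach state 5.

BFS to 5:
  Layer 0: {0}
  Layer 1: {2,3}
  Layer 2: {5,7}
5 enters at depth 2; path b·b

Answer: 2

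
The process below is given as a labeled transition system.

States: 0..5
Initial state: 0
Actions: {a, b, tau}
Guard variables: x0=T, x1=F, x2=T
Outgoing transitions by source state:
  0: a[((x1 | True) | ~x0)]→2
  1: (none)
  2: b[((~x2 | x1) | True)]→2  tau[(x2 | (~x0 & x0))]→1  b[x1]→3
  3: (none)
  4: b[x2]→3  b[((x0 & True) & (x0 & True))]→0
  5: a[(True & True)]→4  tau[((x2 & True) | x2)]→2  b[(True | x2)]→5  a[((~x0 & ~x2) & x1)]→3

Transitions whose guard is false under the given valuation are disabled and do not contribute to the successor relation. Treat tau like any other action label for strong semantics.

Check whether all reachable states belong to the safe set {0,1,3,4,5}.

Answer: INVARIANT VIOLATED at state 2

Working:
Allowed set {0,1,3,4,5}
Reach set: {0,1,2}
  0: safe
  1: safe
  2: ✗ unsafe
reach 2 via a — violates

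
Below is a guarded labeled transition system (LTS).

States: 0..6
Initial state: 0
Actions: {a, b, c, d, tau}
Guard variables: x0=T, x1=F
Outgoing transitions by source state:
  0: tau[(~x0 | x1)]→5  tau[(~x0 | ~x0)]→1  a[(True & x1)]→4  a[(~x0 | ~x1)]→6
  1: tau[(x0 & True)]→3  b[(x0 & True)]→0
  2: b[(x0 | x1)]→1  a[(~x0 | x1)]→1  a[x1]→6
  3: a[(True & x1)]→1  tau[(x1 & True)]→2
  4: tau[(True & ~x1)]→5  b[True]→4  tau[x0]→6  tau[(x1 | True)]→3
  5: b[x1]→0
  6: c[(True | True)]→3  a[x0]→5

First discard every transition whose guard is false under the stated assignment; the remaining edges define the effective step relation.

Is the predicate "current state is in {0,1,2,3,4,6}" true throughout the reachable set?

Answer: INVARIANT VIOLATED at state 5

Working:
Allowed set {0,1,2,3,4,6}
Reachable = {0,3,5,6}
  0: ok
  3: ok
  5: ✗ unsafe
  6: ok
witness against invariant: a·a → 5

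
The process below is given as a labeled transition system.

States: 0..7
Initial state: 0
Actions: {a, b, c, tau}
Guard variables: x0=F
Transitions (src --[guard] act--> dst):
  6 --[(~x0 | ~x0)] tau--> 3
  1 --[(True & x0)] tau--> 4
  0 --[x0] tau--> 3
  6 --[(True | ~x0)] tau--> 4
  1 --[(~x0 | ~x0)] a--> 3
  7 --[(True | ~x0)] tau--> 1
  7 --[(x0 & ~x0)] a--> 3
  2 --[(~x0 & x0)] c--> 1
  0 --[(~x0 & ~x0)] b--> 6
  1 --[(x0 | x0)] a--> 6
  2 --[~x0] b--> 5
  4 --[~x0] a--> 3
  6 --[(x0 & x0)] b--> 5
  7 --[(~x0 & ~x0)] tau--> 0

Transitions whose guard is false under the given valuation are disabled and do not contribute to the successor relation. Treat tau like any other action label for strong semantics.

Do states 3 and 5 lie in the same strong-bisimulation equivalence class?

Answer: BISIMILAR

Analysis:
Compute ~ classes (split until stable):
  round 0: {{0,1,2,3,4,5,6,7}}
  round 1: {{0,2},{1,4},{3,5},{6,7}}
  round 2: {{0},{1,4},{2},{3,5},{6},{7}}
stable after 3 split(s): 6 block(s)
[3]={3,5}  [5]={3,5}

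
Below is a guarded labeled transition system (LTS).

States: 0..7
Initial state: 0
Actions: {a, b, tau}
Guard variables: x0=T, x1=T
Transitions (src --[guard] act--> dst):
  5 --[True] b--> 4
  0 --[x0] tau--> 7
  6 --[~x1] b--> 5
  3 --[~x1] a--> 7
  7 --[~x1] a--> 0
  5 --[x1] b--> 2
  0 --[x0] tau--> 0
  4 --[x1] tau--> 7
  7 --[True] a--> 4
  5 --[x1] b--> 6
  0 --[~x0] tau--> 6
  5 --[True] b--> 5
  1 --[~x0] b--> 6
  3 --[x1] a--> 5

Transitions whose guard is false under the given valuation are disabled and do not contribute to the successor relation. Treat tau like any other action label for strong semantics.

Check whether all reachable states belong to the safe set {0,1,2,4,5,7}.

Allowed set {0,1,2,4,5,7}
Reachable = {0,4,7}
  0: safe
  4: safe
  7: safe

Answer: INVARIANT HOLDS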